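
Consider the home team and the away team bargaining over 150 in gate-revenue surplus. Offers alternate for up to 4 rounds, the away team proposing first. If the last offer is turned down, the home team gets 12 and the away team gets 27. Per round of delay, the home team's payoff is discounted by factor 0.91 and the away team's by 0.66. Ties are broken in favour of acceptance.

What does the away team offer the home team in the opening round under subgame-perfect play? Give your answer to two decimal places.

Round 4 (the home team proposes): the away team gets 27 if talks fail, so the home team offers 27 and keeps 123.
Round 3 (the away team proposes): the home team can get 123 next round, worth 0.91 × 123 = 111.93 now; the away team offers that and keeps 38.07.
Round 2 (the home team proposes): the away team can get 38.07 next round, worth 0.66 × 38.07 = 25.1262 now, so the home team offers 25.1262, keeping 124.8738.
Round 1 (the away team proposes): the home team can get 124.8738 next round, worth 0.91 × 124.8738 = 113.635158 now, so the away team offers 113.635158, keeping 36.364842.

113.64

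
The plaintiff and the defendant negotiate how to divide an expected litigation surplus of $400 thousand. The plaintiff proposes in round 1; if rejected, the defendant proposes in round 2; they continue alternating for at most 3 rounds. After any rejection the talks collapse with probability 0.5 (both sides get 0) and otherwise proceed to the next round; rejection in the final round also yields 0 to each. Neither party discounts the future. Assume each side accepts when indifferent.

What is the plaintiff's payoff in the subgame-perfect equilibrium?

300

Round 3 (the plaintiff proposes): the defendant will accept anything ≥ 0, so the plaintiff offers 0 and keeps 400.
Round 2 (the defendant proposes): rejecting gives the plaintiff an expected 0.5 × 400 = 200, so the defendant offers 200, keeping 200.
Round 1 (the plaintiff proposes): rejecting gives the defendant an expected 0.5 × 200 = 100, so the plaintiff offers 100, keeping 300.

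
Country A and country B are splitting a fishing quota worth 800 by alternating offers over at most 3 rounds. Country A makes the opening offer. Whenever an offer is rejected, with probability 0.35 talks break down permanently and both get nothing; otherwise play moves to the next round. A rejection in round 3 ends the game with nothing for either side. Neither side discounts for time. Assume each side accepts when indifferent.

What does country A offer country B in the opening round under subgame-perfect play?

By backward induction:
Round 3 (country A proposes): country B will accept anything ≥ 0, so country A offers 0 and keeps 800.
Round 2 (country B proposes): rejecting gives country A an expected 0.65 × 800 = 520, so country B offers 520, keeping 280.
Round 1 (country A proposes): rejecting gives country B an expected 0.65 × 280 = 182. Country A offers 182 and keeps 800 − 182 = 618.

182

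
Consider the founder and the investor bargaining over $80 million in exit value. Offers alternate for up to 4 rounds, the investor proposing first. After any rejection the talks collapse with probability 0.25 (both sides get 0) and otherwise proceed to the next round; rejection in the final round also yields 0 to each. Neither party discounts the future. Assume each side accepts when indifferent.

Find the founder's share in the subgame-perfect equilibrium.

Round 4 (the founder proposes): rejection yields 0 for the investor; the founder offers 0 and keeps 80.
Round 3 (the investor proposes): rejecting gives the founder an expected 0.75 × 80 = 60. The investor offers 60 and keeps 80 − 60 = 20.
Round 2 (the founder proposes): rejecting gives the investor an expected 0.75 × 20 = 15, so the founder offers 15, keeping 65.
Round 1 (the investor proposes): rejecting gives the founder an expected 0.75 × 65 = 48.75, so the investor offers 48.75, keeping 31.25.

48.75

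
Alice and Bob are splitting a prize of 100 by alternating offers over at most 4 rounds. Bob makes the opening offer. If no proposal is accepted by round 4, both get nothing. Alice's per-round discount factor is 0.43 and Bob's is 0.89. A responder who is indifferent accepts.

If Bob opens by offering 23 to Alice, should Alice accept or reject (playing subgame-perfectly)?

Round 4 (Alice proposes): Bob will accept anything ≥ 0, so Alice offers 0 and keeps 100.
Round 3 (Bob proposes): Alice can get 100 next round, worth 0.43 × 100 = 43 now, so Bob offers 43, keeping 57.
Round 2 (Alice proposes): Bob can get 57 next round, worth 0.89 × 57 = 50.73 now; Alice offers that and keeps 49.27.
So by rejecting in round 1, Alice gets 49.27 next round, worth 0.43 × 49.27 = 21.1861 now.
Offer 23 ≥ 21.1861, so Alice accepts.

Accept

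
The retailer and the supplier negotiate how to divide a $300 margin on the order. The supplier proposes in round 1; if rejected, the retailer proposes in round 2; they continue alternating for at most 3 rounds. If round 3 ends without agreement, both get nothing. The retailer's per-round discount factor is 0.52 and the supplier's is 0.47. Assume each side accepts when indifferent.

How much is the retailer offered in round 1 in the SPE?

Work backward from the last round.
Round 3 (the supplier proposes): the retailer will accept anything ≥ 0, so the supplier offers 0 and keeps 300.
Round 2 (the retailer proposes): the supplier can get 300 next round, worth 0.47 × 300 = 141 now. The retailer offers 141 and keeps 300 − 141 = 159.
Round 1 (the supplier proposes): the retailer can get 159 next round, worth 0.52 × 159 = 82.68 now; the supplier offers that and keeps 217.32.

82.68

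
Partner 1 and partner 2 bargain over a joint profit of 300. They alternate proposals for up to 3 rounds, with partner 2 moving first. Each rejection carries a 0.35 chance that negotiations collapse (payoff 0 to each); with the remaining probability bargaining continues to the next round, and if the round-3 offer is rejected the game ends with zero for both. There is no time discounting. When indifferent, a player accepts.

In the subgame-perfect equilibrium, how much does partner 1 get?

68.25

Round 3 (partner 2 proposes): partner 1 will accept anything ≥ 0, so partner 2 offers 0 and keeps 300.
Round 2 (partner 1 proposes): rejecting gives partner 2 an expected 0.65 × 300 = 195, so partner 1 offers 195, keeping 105.
Round 1 (partner 2 proposes): rejecting gives partner 1 an expected 0.65 × 105 = 68.25; partner 2 offers that and keeps 231.75.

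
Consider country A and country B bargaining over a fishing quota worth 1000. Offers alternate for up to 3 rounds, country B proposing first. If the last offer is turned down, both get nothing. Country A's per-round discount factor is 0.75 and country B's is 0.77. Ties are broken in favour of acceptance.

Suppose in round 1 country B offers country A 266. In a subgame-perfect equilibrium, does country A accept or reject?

Accept

Work out country A's continuation value if the offer is rejected.
Round 3 (country B proposes): country A will accept anything ≥ 0, so country B offers 0 and keeps 1000.
Round 2 (country A proposes): country B can get 1000 next round, worth 0.77 × 1000 = 770 now. Country A offers 770 and keeps 1000 − 770 = 230.
So by rejecting in round 1, country A gets 230 next round, worth 0.75 × 230 = 172.5 now.
Offer 266 ≥ 172.5, so country A accepts.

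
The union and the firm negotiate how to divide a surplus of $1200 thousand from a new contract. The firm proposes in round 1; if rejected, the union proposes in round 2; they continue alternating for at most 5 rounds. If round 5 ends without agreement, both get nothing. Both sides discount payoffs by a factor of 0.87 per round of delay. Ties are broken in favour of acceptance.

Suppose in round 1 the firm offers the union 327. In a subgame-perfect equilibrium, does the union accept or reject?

Accept

Round 5 (the firm proposes): rejection yields 0 for the union; the firm offers 0 and keeps 1200.
Round 4 (the union proposes): the firm can get 1200 next round, worth 0.87 × 1200 = 1044 now. The union offers 1044 and keeps 1200 − 1044 = 156.
Round 3 (the firm proposes): the union can get 156 next round, worth 0.87 × 156 = 135.72 now. The firm offers 135.72 and keeps 1200 − 135.72 = 1064.28.
Round 2 (the union proposes): the firm can get 1064.28 next round, worth 0.87 × 1064.28 = 925.9236 now; the union offers that and keeps 274.0764.
So by rejecting in round 1, the union gets 274.0764 next round, worth 0.87 × 274.0764 = 238.446468 now.
Offer 327 ≥ 238.446468, so the union accepts.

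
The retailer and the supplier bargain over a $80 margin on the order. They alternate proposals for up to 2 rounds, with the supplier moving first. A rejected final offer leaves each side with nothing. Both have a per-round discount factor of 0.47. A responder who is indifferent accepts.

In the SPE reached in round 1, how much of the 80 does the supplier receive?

Work backward from the last round.
Round 2 (the retailer proposes): rejection yields 0 for the supplier; the retailer offers 0 and keeps 80.
Round 1 (the supplier proposes): the retailer can get 80 next round, worth 0.47 × 80 = 37.6 now. The supplier offers 37.6 and keeps 80 − 37.6 = 42.4.

42.4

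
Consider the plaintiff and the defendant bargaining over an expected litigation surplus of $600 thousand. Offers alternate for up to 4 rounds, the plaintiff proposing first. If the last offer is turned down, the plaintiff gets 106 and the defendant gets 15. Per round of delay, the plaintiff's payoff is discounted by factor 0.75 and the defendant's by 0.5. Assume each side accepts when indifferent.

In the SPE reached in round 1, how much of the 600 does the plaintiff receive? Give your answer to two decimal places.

432.38

Round 4 (the defendant proposes): the plaintiff gets 106 if talks fail, so the defendant offers 106 and keeps 494.
Round 3 (the plaintiff proposes): the defendant can get 494 next round, worth 0.5 × 494 = 247 now. The plaintiff offers 247 and keeps 600 − 247 = 353.
Round 2 (the defendant proposes): the plaintiff can get 353 next round, worth 0.75 × 353 = 264.75 now, so the defendant offers 264.75, keeping 335.25.
Round 1 (the plaintiff proposes): the defendant can get 335.25 next round, worth 0.5 × 335.25 = 167.625 now. The plaintiff offers 167.625 and keeps 600 − 167.625 = 432.375.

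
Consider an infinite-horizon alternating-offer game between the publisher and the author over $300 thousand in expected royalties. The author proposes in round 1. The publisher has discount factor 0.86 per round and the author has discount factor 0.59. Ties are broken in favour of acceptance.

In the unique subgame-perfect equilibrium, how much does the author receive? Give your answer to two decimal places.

When the author proposes, the publisher accepts any offer worth at least 0.86 times what the publisher would get by proposing next round; and vice versa.
This gives x = 300 − 0.86y and y = 300 − 0.59x, where x and y are each side's share when it proposes.
Hence (1 − 0.86·0.59)x = 300(1 − 0.86), i.e. 0.4926·x = 42.
x ≈ 85.2619; the publisher's share is 300 − x ≈ 214.7381.

85.26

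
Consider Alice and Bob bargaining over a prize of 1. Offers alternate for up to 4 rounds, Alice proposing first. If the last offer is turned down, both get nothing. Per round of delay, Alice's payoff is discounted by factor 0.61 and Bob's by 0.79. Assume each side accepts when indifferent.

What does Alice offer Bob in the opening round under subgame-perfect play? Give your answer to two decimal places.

0.69

Solve by backward induction from round 4.
Round 4 (Bob proposes): Alice will accept anything ≥ 0, so Bob offers 0 and keeps 1.
Round 3 (Alice proposes): Bob can get 1 next round, worth 0.79 × 1 = 0.79 now. Alice offers 0.79 and keeps 1 − 0.79 = 0.21.
Round 2 (Bob proposes): Alice can get 0.21 next round, worth 0.61 × 0.21 = 0.1281 now, so Bob offers 0.1281, keeping 0.8719.
Round 1 (Alice proposes): Bob can get 0.8719 next round, worth 0.79 × 0.8719 = 0.688801 now. Alice offers 0.688801 and keeps 1 − 0.688801 = 0.311199.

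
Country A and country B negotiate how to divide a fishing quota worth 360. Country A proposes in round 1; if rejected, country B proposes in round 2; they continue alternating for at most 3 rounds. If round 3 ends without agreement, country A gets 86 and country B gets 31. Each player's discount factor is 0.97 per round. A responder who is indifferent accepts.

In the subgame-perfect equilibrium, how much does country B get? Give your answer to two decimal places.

39.64

Round 3 (country A proposes): country B gets 31 if talks fail, so country A offers 31 and keeps 329.
Round 2 (country B proposes): country A can get 329 next round, worth 0.97 × 329 = 319.13 now. Country B offers 319.13 and keeps 360 − 319.13 = 40.87.
Round 1 (country A proposes): country B can get 40.87 next round, worth 0.97 × 40.87 = 39.6439 now; country A offers that and keeps 320.3561.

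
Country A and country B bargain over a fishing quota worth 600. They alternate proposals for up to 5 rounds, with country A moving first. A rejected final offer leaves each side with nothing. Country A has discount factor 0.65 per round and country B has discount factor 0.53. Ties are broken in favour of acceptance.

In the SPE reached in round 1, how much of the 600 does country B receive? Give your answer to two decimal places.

Round 5 (country A proposes): rejection yields 0 for country B; country A offers 0 and keeps 600.
Round 4 (country B proposes): country A can get 600 next round, worth 0.65 × 600 = 390 now; country B offers that and keeps 210.
Round 3 (country A proposes): country B can get 210 next round, worth 0.53 × 210 = 111.3 now, so country A offers 111.3, keeping 488.7.
Round 2 (country B proposes): country A can get 488.7 next round, worth 0.65 × 488.7 = 317.655 now; country B offers that and keeps 282.345.
Round 1 (country A proposes): country B can get 282.345 next round, worth 0.53 × 282.345 = 149.64285 now, so country A offers 149.64285, keeping 450.35715.

149.64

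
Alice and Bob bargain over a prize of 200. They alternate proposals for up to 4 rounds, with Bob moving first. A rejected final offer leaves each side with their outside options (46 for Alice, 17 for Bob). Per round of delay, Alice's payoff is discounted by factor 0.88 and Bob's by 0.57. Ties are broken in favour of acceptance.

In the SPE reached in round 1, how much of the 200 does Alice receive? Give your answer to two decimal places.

Solve by backward induction from round 4.
Round 4 (Alice proposes): Bob gets 17 if talks fail, so Alice offers 17 and keeps 183.
Round 3 (Bob proposes): Alice can get 183 next round, worth 0.88 × 183 = 161.04 now, so Bob offers 161.04, keeping 38.96.
Round 2 (Alice proposes): Bob can get 38.96 next round, worth 0.57 × 38.96 = 22.2072 now. Alice offers 22.2072 and keeps 200 − 22.2072 = 177.7928.
Round 1 (Bob proposes): Alice can get 177.7928 next round, worth 0.88 × 177.7928 = 156.457664 now. Bob offers 156.457664 and keeps 200 − 156.457664 = 43.542336.

156.46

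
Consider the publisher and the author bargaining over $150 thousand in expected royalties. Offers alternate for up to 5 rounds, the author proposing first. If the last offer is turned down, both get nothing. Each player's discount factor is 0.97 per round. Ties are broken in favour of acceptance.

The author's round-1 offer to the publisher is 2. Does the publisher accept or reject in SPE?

Reject

Round 5 (the author proposes): rejection yields 0 for the publisher; the author offers 0 and keeps 150.
Round 4 (the publisher proposes): the author can get 150 next round, worth 0.97 × 150 = 145.5 now; the publisher offers that and keeps 4.5.
Round 3 (the author proposes): the publisher can get 4.5 next round, worth 0.97 × 4.5 = 4.365 now; the author offers that and keeps 145.635.
Round 2 (the publisher proposes): the author can get 145.635 next round, worth 0.97 × 145.635 = 141.26595 now. The publisher offers 141.26595 and keeps 150 − 141.26595 = 8.73405.
So by rejecting in round 1, the publisher gets 8.73405 next round, worth 0.97 × 8.73405 = 8.4720285 now.
Offer 2 < 8.4720285, so the publisher rejects.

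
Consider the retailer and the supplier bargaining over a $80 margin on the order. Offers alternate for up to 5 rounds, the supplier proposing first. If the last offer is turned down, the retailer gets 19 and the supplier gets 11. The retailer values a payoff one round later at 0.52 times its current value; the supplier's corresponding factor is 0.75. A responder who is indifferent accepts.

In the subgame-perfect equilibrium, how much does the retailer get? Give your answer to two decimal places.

17.35

By backward induction:
Round 5 (the supplier proposes): the retailer gets 19 if talks fail, so the supplier offers 19 and keeps 61.
Round 4 (the retailer proposes): the supplier can get 61 next round, worth 0.75 × 61 = 45.75 now. The retailer offers 45.75 and keeps 80 − 45.75 = 34.25.
Round 3 (the supplier proposes): the retailer can get 34.25 next round, worth 0.52 × 34.25 = 17.81 now; the supplier offers that and keeps 62.19.
Round 2 (the retailer proposes): the supplier can get 62.19 next round, worth 0.75 × 62.19 = 46.6425 now, so the retailer offers 46.6425, keeping 33.3575.
Round 1 (the supplier proposes): the retailer can get 33.3575 next round, worth 0.52 × 33.3575 = 17.3459 now; the supplier offers that and keeps 62.6541.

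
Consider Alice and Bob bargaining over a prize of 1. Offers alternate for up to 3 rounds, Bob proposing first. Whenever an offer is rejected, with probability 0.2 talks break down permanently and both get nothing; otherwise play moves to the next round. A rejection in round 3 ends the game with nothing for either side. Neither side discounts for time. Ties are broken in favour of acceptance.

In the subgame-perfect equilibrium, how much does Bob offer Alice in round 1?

0.16

Round 3 (Bob proposes): Alice will accept anything ≥ 0, so Bob offers 0 and keeps 1.
Round 2 (Alice proposes): rejecting gives Bob an expected 0.8 × 1 = 0.8. Alice offers 0.8 and keeps 1 − 0.8 = 0.2.
Round 1 (Bob proposes): rejecting gives Alice an expected 0.8 × 0.2 = 0.16, so Bob offers 0.16, keeping 0.84.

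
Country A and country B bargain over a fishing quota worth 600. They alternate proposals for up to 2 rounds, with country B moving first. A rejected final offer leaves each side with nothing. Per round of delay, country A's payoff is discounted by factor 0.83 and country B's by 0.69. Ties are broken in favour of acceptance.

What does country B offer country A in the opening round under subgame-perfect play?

By backward induction:
Round 2 (country A proposes): country B will accept anything ≥ 0, so country A offers 0 and keeps 600.
Round 1 (country B proposes): country A can get 600 next round, worth 0.83 × 600 = 498 now; country B offers that and keeps 102.

498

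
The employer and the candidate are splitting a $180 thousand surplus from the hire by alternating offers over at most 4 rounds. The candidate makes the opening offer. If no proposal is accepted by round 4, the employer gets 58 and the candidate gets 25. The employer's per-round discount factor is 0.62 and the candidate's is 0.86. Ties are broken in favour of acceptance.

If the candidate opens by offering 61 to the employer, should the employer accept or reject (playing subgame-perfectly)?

Reject

Round 4 (the employer proposes): the candidate gets 25 if talks fail, so the employer offers 25 and keeps 155.
Round 3 (the candidate proposes): the employer can get 155 next round, worth 0.62 × 155 = 96.1 now; the candidate offers that and keeps 83.9.
Round 2 (the employer proposes): the candidate can get 83.9 next round, worth 0.86 × 83.9 = 72.154 now; the employer offers that and keeps 107.846.
So by rejecting in round 1, the employer gets 107.846 next round, worth 0.62 × 107.846 = 66.86452 now.
Offer 61 < 66.86452, so the employer rejects.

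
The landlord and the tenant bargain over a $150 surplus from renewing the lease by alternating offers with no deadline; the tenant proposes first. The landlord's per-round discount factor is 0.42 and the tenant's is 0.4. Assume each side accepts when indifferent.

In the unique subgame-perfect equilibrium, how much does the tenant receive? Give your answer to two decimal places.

104.57

In a stationary SPE each proposer offers the other exactly their discounted continuation value.
If the tenant keeps x when proposing and the landlord keeps y when proposing, then x = 150 − 0.42y and y = 150 − 0.4x.
Solving: x = 150(1 − 0.42) / (1 − 0.4·0.42) = 87 / 0.832 ≈ 104.5673.
The landlord gets 150 − 104.5673 ≈ 45.4327.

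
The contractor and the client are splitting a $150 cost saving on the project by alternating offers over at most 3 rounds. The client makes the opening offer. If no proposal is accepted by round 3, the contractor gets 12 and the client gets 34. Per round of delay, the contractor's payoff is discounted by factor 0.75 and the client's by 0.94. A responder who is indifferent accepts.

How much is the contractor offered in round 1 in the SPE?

15.21

Round 3 (the client proposes): the contractor gets 12 if talks fail, so the client offers 12 and keeps 138.
Round 2 (the contractor proposes): the client can get 138 next round, worth 0.94 × 138 = 129.72 now. The contractor offers 129.72 and keeps 150 − 129.72 = 20.28.
Round 1 (the client proposes): the contractor can get 20.28 next round, worth 0.75 × 20.28 = 15.21 now; the client offers that and keeps 134.79.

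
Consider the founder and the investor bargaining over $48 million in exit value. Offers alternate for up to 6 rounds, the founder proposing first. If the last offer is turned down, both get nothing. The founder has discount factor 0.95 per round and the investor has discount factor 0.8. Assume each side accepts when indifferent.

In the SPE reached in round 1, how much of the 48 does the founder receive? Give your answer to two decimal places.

Round 6 (the investor proposes): the founder will accept anything ≥ 0, so the investor offers 0 and keeps 48.
Round 5 (the founder proposes): the investor can get 48 next round, worth 0.8 × 48 = 38.4 now; the founder offers that and keeps 9.6.
Round 4 (the investor proposes): the founder can get 9.6 next round, worth 0.95 × 9.6 = 9.12 now. The investor offers 9.12 and keeps 48 − 9.12 = 38.88.
Round 3 (the founder proposes): the investor can get 38.88 next round, worth 0.8 × 38.88 = 31.104 now; the founder offers that and keeps 16.896.
Round 2 (the investor proposes): the founder can get 16.896 next round, worth 0.95 × 16.896 = 16.0512 now; the investor offers that and keeps 31.9488.
Round 1 (the founder proposes): the investor can get 31.9488 next round, worth 0.8 × 31.9488 = 25.55904 now; the founder offers that and keeps 22.44096.

22.44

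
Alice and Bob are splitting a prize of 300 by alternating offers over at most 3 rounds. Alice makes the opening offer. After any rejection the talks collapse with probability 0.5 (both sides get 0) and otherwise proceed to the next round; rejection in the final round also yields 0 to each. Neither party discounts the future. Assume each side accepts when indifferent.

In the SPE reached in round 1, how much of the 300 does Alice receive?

225

By backward induction:
Round 3 (Alice proposes): Bob will accept anything ≥ 0, so Alice offers 0 and keeps 300.
Round 2 (Bob proposes): rejecting gives Alice an expected 0.5 × 300 = 150; Bob offers that and keeps 150.
Round 1 (Alice proposes): rejecting gives Bob an expected 0.5 × 150 = 75; Alice offers that and keeps 225.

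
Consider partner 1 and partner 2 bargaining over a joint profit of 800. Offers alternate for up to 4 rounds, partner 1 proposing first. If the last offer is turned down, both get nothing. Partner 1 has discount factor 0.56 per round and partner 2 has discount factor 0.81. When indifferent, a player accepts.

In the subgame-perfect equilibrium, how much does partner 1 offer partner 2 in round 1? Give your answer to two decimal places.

Work backward from the last round.
Round 4 (partner 2 proposes): rejection yields 0 for partner 1; partner 2 offers 0 and keeps 800.
Round 3 (partner 1 proposes): partner 2 can get 800 next round, worth 0.81 × 800 = 648 now. Partner 1 offers 648 and keeps 800 − 648 = 152.
Round 2 (partner 2 proposes): partner 1 can get 152 next round, worth 0.56 × 152 = 85.12 now, so partner 2 offers 85.12, keeping 714.88.
Round 1 (partner 1 proposes): partner 2 can get 714.88 next round, worth 0.81 × 714.88 = 579.0528 now; partner 1 offers that and keeps 220.9472.

579.05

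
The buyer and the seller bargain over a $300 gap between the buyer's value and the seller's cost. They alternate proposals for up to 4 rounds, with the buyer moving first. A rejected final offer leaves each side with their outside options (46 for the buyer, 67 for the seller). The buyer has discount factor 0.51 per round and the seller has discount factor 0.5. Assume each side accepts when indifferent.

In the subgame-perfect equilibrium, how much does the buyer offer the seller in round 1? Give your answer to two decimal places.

105.89

Round 4 (the seller proposes): the buyer gets 46 if talks fail, so the seller offers 46 and keeps 254.
Round 3 (the buyer proposes): the seller can get 254 next round, worth 0.5 × 254 = 127 now. The buyer offers 127 and keeps 300 − 127 = 173.
Round 2 (the seller proposes): the buyer can get 173 next round, worth 0.51 × 173 = 88.23 now, so the seller offers 88.23, keeping 211.77.
Round 1 (the buyer proposes): the seller can get 211.77 next round, worth 0.5 × 211.77 = 105.885 now; the buyer offers that and keeps 194.115.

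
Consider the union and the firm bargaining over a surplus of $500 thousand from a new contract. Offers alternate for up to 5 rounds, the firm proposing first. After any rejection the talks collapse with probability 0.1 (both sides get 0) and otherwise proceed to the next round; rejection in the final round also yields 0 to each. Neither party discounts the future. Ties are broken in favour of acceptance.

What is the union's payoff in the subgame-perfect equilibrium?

81.45

By backward induction:
Round 5 (the firm proposes): rejection yields 0 for the union; the firm offers 0 and keeps 500.
Round 4 (the union proposes): rejecting gives the firm an expected 0.9 × 500 = 450, so the union offers 450, keeping 50.
Round 3 (the firm proposes): rejecting gives the union an expected 0.9 × 50 = 45. The firm offers 45 and keeps 500 − 45 = 455.
Round 2 (the union proposes): rejecting gives the firm an expected 0.9 × 455 = 409.5, so the union offers 409.5, keeping 90.5.
Round 1 (the firm proposes): rejecting gives the union an expected 0.9 × 90.5 = 81.45; the firm offers that and keeps 418.55.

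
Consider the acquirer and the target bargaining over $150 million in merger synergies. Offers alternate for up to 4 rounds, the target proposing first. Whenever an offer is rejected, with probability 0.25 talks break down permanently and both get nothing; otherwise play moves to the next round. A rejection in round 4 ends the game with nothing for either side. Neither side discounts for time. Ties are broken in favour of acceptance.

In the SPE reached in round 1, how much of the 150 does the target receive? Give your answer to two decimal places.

By backward induction:
Round 4 (the acquirer proposes): the target will accept anything ≥ 0, so the acquirer offers 0 and keeps 150.
Round 3 (the target proposes): rejecting gives the acquirer an expected 0.75 × 150 = 112.5, so the target offers 112.5, keeping 37.5.
Round 2 (the acquirer proposes): rejecting gives the target an expected 0.75 × 37.5 = 28.125, so the acquirer offers 28.125, keeping 121.875.
Round 1 (the target proposes): rejecting gives the acquirer an expected 0.75 × 121.875 = 91.40625. The target offers 91.40625 and keeps 150 − 91.40625 = 58.59375.

58.59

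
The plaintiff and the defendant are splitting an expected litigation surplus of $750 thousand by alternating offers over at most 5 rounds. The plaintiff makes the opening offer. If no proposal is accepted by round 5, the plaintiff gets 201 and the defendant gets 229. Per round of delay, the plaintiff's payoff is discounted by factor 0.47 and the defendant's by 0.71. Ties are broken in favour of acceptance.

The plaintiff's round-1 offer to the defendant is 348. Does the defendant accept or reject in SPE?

Reject

Round 5 (the plaintiff proposes): the defendant gets 229 if talks fail, so the plaintiff offers 229 and keeps 521.
Round 4 (the defendant proposes): the plaintiff can get 521 next round, worth 0.47 × 521 = 244.87 now, so the defendant offers 244.87, keeping 505.13.
Round 3 (the plaintiff proposes): the defendant can get 505.13 next round, worth 0.71 × 505.13 = 358.6423 now; the plaintiff offers that and keeps 391.3577.
Round 2 (the defendant proposes): the plaintiff can get 391.3577 next round, worth 0.47 × 391.3577 = 183.938119 now, so the defendant offers 183.938119, keeping 566.061881.
So by rejecting in round 1, the defendant gets 566.061881 next round, worth 0.71 × 566.061881 = 401.90393551 now.
Offer 348 < 401.90393551, so the defendant rejects.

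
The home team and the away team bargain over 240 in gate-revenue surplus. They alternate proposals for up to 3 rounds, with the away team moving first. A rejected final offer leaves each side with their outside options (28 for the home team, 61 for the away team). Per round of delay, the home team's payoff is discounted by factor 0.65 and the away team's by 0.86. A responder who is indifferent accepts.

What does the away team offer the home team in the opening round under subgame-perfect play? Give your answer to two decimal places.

Round 3 (the away team proposes): the home team gets 28 if talks fail, so the away team offers 28 and keeps 212.
Round 2 (the home team proposes): the away team can get 212 next round, worth 0.86 × 212 = 182.32 now, so the home team offers 182.32, keeping 57.68.
Round 1 (the away team proposes): the home team can get 57.68 next round, worth 0.65 × 57.68 = 37.492 now. The away team offers 37.492 and keeps 240 − 37.492 = 202.508.

37.49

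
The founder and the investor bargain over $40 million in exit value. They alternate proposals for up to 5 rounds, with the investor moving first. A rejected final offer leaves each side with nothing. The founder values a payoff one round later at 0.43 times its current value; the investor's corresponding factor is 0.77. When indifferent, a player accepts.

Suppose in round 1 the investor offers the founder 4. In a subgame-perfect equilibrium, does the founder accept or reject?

Reject

Work out the founder's continuation value if the offer is rejected.
Round 5 (the investor proposes): the founder will accept anything ≥ 0, so the investor offers 0 and keeps 40.
Round 4 (the founder proposes): the investor can get 40 next round, worth 0.77 × 40 = 30.8 now; the founder offers that and keeps 9.2.
Round 3 (the investor proposes): the founder can get 9.2 next round, worth 0.43 × 9.2 = 3.956 now. The investor offers 3.956 and keeps 40 − 3.956 = 36.044.
Round 2 (the founder proposes): the investor can get 36.044 next round, worth 0.77 × 36.044 = 27.75388 now. The founder offers 27.75388 and keeps 40 − 27.75388 = 12.24612.
So by rejecting in round 1, the founder gets 12.24612 next round, worth 0.43 × 12.24612 = 5.2658316 now.
Offer 4 < 5.2658316, so the founder rejects.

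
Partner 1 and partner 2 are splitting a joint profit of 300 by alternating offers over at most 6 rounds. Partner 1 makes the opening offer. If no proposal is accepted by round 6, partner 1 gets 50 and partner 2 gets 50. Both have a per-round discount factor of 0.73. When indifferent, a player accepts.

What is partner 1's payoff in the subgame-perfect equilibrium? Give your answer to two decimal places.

Round 6 (partner 2 proposes): partner 1 gets 50 if talks fail, so partner 2 offers 50 and keeps 250.
Round 5 (partner 1 proposes): partner 2 can get 250 next round, worth 0.73 × 250 = 182.5 now; partner 1 offers that and keeps 117.5.
Round 4 (partner 2 proposes): partner 1 can get 117.5 next round, worth 0.73 × 117.5 = 85.775 now, so partner 2 offers 85.775, keeping 214.225.
Round 3 (partner 1 proposes): partner 2 can get 214.225 next round, worth 0.73 × 214.225 = 156.38425 now, so partner 1 offers 156.38425, keeping 143.61575.
Round 2 (partner 2 proposes): partner 1 can get 143.61575 next round, worth 0.73 × 143.61575 = 104.8394975 now. Partner 2 offers 104.8394975 and keeps 300 − 104.8394975 = 195.1605025.
Round 1 (partner 1 proposes): partner 2 can get 195.1605025 next round, worth 0.73 × 195.1605025 = 142.467166825 now, so partner 1 offers 142.467166825, keeping 157.532833175.

157.53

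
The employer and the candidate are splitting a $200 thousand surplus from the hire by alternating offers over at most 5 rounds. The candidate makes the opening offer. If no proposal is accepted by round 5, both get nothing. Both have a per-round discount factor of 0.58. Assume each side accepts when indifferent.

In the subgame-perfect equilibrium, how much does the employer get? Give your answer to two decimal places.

65.11

Round 5 (the candidate proposes): rejection yields 0 for the employer; the candidate offers 0 and keeps 200.
Round 4 (the employer proposes): the candidate can get 200 next round, worth 0.58 × 200 = 116 now. The employer offers 116 and keeps 200 − 116 = 84.
Round 3 (the candidate proposes): the employer can get 84 next round, worth 0.58 × 84 = 48.72 now. The candidate offers 48.72 and keeps 200 − 48.72 = 151.28.
Round 2 (the employer proposes): the candidate can get 151.28 next round, worth 0.58 × 151.28 = 87.7424 now. The employer offers 87.7424 and keeps 200 − 87.7424 = 112.2576.
Round 1 (the candidate proposes): the employer can get 112.2576 next round, worth 0.58 × 112.2576 = 65.109408 now, so the candidate offers 65.109408, keeping 134.890592.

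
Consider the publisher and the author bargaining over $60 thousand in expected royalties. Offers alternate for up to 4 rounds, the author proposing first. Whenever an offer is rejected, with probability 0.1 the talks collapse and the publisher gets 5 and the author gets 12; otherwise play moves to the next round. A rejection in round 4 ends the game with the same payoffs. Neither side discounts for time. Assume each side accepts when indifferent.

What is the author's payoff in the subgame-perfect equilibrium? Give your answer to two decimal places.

19.78

By backward induction:
Round 4 (the publisher proposes): the author gets 12 if talks fail, so the publisher offers 12 and keeps 48.
Round 3 (the author proposes): rejecting gives the publisher an expected 0.9 × 48 + 0.1 × 5 = 43.7, so the author offers 43.7, keeping 16.3.
Round 2 (the publisher proposes): rejecting gives the author an expected 0.9 × 16.3 + 0.1 × 12 = 15.87, so the publisher offers 15.87, keeping 44.13.
Round 1 (the author proposes): rejecting gives the publisher an expected 0.9 × 44.13 + 0.1 × 5 = 40.217; the author offers that and keeps 19.783.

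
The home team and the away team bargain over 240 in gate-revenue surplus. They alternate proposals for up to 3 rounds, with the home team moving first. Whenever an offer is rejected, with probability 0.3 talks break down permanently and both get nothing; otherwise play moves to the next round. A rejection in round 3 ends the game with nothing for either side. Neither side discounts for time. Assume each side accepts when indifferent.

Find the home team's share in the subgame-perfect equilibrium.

Round 3 (the home team proposes): rejection yields 0 for the away team; the home team offers 0 and keeps 240.
Round 2 (the away team proposes): rejecting gives the home team an expected 0.7 × 240 = 168, so the away team offers 168, keeping 72.
Round 1 (the home team proposes): rejecting gives the away team an expected 0.7 × 72 = 50.4. The home team offers 50.4 and keeps 240 − 50.4 = 189.6.

189.6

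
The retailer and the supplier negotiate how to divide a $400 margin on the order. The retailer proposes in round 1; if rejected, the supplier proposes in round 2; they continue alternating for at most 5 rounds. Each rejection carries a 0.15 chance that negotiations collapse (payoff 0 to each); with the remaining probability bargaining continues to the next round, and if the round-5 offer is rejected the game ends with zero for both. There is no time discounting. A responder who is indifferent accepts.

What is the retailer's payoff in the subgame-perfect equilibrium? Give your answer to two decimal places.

312.15

Round 5 (the retailer proposes): rejection yields 0 for the supplier; the retailer offers 0 and keeps 400.
Round 4 (the supplier proposes): rejecting gives the retailer an expected 0.85 × 400 = 340. The supplier offers 340 and keeps 400 − 340 = 60.
Round 3 (the retailer proposes): rejecting gives the supplier an expected 0.85 × 60 = 51. The retailer offers 51 and keeps 400 − 51 = 349.
Round 2 (the supplier proposes): rejecting gives the retailer an expected 0.85 × 349 = 296.65; the supplier offers that and keeps 103.35.
Round 1 (the retailer proposes): rejecting gives the supplier an expected 0.85 × 103.35 = 87.8475; the retailer offers that and keeps 312.1525.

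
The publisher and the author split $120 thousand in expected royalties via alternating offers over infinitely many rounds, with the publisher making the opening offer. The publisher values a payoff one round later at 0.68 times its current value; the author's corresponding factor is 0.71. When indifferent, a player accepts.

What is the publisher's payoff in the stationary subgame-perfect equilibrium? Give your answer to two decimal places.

67.29

When the publisher proposes, the author accepts any offer worth at least 0.71 times what the author would get by proposing next round; and vice versa.
This gives x = 120 − 0.71y and y = 120 − 0.68x, where x and y are each side's share when it proposes.
Hence (1 − 0.71·0.68)x = 120(1 − 0.71), i.e. 0.5172·x = 34.8.
x ≈ 67.2854; the author's share is 120 − x ≈ 52.7146.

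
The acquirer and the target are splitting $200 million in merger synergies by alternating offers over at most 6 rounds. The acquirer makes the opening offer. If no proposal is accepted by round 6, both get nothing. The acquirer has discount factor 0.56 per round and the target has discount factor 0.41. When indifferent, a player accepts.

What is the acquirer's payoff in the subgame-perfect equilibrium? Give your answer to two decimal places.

Round 6 (the target proposes): the acquirer will accept anything ≥ 0, so the target offers 0 and keeps 200.
Round 5 (the acquirer proposes): the target can get 200 next round, worth 0.41 × 200 = 82 now; the acquirer offers that and keeps 118.
Round 4 (the target proposes): the acquirer can get 118 next round, worth 0.56 × 118 = 66.08 now. The target offers 66.08 and keeps 200 − 66.08 = 133.92.
Round 3 (the acquirer proposes): the target can get 133.92 next round, worth 0.41 × 133.92 = 54.9072 now. The acquirer offers 54.9072 and keeps 200 − 54.9072 = 145.0928.
Round 2 (the target proposes): the acquirer can get 145.0928 next round, worth 0.56 × 145.0928 = 81.251968 now, so the target offers 81.251968, keeping 118.748032.
Round 1 (the acquirer proposes): the target can get 118.748032 next round, worth 0.41 × 118.748032 = 48.68669312 now. The acquirer offers 48.68669312 and keeps 200 − 48.68669312 = 151.31330688.

151.31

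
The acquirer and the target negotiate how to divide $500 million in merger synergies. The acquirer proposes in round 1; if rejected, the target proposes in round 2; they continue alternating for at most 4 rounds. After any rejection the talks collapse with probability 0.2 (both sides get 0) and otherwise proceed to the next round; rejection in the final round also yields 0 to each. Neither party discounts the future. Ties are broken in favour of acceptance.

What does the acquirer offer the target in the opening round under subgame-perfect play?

Round 4 (the target proposes): rejection yields 0 for the acquirer; the target offers 0 and keeps 500.
Round 3 (the acquirer proposes): rejecting gives the target an expected 0.8 × 500 = 400, so the acquirer offers 400, keeping 100.
Round 2 (the target proposes): rejecting gives the acquirer an expected 0.8 × 100 = 80; the target offers that and keeps 420.
Round 1 (the acquirer proposes): rejecting gives the target an expected 0.8 × 420 = 336; the acquirer offers that and keeps 164.

336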